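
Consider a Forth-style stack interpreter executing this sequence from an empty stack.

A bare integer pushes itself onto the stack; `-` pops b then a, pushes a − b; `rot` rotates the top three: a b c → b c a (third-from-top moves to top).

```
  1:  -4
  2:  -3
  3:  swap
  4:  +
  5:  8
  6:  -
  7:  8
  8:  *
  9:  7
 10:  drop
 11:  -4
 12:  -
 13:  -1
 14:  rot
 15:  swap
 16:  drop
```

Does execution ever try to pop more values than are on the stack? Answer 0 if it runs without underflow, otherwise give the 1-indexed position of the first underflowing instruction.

-4   -> [-4]
-3   -> [-4, -3]
swap -> [-3, -4]
+    -> [-7]
8    -> [-7, 8]
-    -> [-15]
8    -> [-15, 8]
*    -> [-120]
7    -> [-120, 7]
drop -> [-120]
-4   -> [-120, -4]
-    -> [-116]
-1   -> [-116, -1]
rot  — needs 3 operands, stack has 2 → underflow

14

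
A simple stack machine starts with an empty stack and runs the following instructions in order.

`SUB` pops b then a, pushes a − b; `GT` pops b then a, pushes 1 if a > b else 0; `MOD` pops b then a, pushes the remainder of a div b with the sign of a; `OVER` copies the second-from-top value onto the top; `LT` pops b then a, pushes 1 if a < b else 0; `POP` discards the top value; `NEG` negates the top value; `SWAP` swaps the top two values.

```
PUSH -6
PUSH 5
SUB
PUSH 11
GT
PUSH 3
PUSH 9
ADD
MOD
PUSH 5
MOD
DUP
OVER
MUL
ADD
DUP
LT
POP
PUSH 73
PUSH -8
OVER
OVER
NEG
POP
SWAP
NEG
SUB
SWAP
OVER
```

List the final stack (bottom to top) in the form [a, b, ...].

PUSH -6 → [-6]
PUSH 5  → [-6, 5]
SUB     → [-11]
PUSH 11 → [-11, 11]
GT      → [0]
PUSH 3  → [0, 3]
PUSH 9  → [0, 3, 9]
ADD     → [0, 12]
MOD     → [0]
PUSH 5  → [0, 5]
MOD     → [0]
DUP     → [0, 0]
OVER    → [0, 0, 0]
MUL     → [0, 0]
ADD     → [0]
DUP     → [0, 0]
LT      → [0]
POP     → []
PUSH 73 → [73]
PUSH -8 → [73, -8]
OVER    → [73, -8, 73]
OVER    → [73, -8, 73, -8]
NEG     → [73, -8, 73, 8]
POP     → [73, -8, 73]
SWAP    → [73, 73, -8]
NEG     → [73, 73, 8]
SUB     → [73, 65]
SWAP    → [65, 73]
OVER    → [65, 73, 65]

[65, 73, 65]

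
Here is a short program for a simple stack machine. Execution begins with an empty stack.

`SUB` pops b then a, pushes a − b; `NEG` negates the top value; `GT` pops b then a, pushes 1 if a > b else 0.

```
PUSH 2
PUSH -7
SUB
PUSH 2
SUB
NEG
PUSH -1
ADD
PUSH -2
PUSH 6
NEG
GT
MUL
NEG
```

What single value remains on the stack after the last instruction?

8

PUSH 2   2
PUSH -7  2 -7
SUB      9
PUSH 2   9 2
SUB      7
NEG      -7
PUSH -1  -7 -1
ADD      -8
PUSH -2  -8 -2
PUSH 6   -8 -2 6
NEG      -8 -2 -6
GT       -8 1
MUL      -8
NEG      8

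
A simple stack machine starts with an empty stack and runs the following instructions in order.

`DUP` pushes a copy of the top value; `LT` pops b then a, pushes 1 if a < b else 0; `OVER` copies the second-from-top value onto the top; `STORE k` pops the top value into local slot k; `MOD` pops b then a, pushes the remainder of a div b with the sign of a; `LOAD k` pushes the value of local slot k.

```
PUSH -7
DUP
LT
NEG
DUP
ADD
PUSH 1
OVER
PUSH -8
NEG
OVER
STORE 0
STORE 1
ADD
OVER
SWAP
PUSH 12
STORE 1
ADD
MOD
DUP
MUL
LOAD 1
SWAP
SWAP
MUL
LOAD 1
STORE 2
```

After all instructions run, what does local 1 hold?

12

PUSH -7 : -7
DUP     : -7 -7
LT      : 0
NEG     : 0
DUP     : 0 0
ADD     : 0
PUSH 1  : 0 1
OVER    : 0 1 0
PUSH -8 : 0 1 0 -8
NEG     : 0 1 0 8
OVER    : 0 1 0 8 0
STORE 0 : 0 1 0 8
STORE 1 : 0 1 0
ADD     : 0 1
OVER    : 0 1 0
SWAP    : 0 0 1
PUSH 12 : 0 0 1 12
STORE 1 : 0 0 1
ADD     : 0 1
MOD     : 0
DUP     : 0 0
MUL     : 0
LOAD 1  : 0 12
SWAP    : 12 0
SWAP    : 0 12
MUL     : 0
LOAD 1  : 0 12
STORE 2 : 0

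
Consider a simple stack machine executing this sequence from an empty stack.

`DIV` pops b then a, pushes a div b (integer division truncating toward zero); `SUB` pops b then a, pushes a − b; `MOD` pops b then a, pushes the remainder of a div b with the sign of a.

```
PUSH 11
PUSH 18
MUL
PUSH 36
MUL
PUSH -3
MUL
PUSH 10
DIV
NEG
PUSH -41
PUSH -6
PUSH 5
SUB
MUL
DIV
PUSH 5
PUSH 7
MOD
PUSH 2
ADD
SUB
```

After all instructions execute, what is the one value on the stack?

-3

PUSH 11  -> [11]
PUSH 18  -> [11, 18]
MUL      -> [198]
PUSH 36  -> [198, 36]
MUL      -> [7128]
PUSH -3  -> [7128, -3]
MUL      -> [-21384]
PUSH 10  -> [-21384, 10]
DIV      -> [-2138]
NEG      -> [2138]
PUSH -41 -> [2138, -41]
PUSH -6  -> [2138, -41, -6]
PUSH 5   -> [2138, -41, -6, 5]
SUB      -> [2138, -41, -11]
MUL      -> [2138, 451]
DIV      -> [4]
PUSH 5   -> [4, 5]
PUSH 7   -> [4, 5, 7]
MOD      -> [4, 5]
PUSH 2   -> [4, 5, 2]
ADD      -> [4, 7]
SUB      -> [-3]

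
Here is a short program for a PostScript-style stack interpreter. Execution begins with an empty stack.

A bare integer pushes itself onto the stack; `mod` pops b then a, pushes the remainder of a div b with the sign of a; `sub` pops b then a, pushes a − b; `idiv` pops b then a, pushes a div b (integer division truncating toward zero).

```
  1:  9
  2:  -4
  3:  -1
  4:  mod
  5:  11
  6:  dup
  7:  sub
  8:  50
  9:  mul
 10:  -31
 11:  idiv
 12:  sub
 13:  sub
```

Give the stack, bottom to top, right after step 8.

9   -> [9]
-4  -> [9, -4]
-1  -> [9, -4, -1]
mod -> [9, 0]
11  -> [9, 0, 11]
dup -> [9, 0, 11, 11]
sub -> [9, 0, 0]
50  -> [9, 0, 0, 50]

[9, 0, 0, 50]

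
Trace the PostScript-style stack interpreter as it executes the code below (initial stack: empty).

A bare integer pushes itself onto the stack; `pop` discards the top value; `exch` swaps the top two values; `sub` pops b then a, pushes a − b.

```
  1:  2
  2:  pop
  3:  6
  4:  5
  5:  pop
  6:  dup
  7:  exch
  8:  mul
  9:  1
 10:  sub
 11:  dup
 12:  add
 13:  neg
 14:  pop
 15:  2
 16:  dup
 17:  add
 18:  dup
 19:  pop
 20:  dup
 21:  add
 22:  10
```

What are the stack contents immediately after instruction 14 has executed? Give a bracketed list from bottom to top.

[]

2    → 2
pop  → (empty)
6    → 6
5    → 6 5
pop  → 6
dup  → 6 6
exch → 6 6
mul  → 36
1    → 36 1
sub  → 35
dup  → 35 35
add  → 70
neg  → -70
pop  → (empty)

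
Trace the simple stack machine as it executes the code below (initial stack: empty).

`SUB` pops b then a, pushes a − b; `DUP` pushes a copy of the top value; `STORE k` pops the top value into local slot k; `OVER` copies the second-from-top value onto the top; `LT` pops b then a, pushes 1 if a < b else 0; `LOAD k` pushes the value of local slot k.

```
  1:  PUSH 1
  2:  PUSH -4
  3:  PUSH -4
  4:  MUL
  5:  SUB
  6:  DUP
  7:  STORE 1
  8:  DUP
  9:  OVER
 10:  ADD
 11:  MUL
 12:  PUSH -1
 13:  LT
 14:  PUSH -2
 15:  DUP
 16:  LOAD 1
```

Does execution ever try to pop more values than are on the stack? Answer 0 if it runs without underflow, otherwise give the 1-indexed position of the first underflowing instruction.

0

PUSH 1  : [1]
PUSH -4 : [1, -4]
PUSH -4 : [1, -4, -4]
MUL     : [1, 16]
SUB     : [-15]
DUP     : [-15, -15]
STORE 1 : [-15]
DUP     : [-15, -15]
OVER    : [-15, -15, -15]
ADD     : [-15, -30]
MUL     : [450]
PUSH -1 : [450, -1]
LT      : [0]
PUSH -2 : [0, -2]
DUP     : [0, -2, -2]
LOAD 1  : [0, -2, -2, -15]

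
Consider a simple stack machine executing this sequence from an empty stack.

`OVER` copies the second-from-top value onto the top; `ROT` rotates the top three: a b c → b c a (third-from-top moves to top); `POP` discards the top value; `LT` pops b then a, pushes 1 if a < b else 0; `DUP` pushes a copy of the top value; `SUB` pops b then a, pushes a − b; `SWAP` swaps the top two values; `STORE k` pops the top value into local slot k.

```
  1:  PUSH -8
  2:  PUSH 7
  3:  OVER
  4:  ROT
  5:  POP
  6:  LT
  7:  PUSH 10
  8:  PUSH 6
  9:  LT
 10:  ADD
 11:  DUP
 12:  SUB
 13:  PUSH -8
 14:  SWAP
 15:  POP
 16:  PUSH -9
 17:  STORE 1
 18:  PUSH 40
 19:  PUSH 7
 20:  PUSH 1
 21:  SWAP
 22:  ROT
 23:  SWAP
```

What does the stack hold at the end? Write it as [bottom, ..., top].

PUSH -8 -> [-8]
PUSH 7  -> [-8, 7]
OVER    -> [-8, 7, -8]
ROT     -> [7, -8, -8]
POP     -> [7, -8]
LT      -> [0]
PUSH 10 -> [0, 10]
PUSH 6  -> [0, 10, 6]
LT      -> [0, 0]
ADD     -> [0]
DUP     -> [0, 0]
SUB     -> [0]
PUSH -8 -> [0, -8]
SWAP    -> [-8, 0]
POP     -> [-8]
PUSH -9 -> [-8, -9]
STORE 1 -> [-8]
PUSH 40 -> [-8, 40]
PUSH 7  -> [-8, 40, 7]
PUSH 1  -> [-8, 40, 7, 1]
SWAP    -> [-8, 40, 1, 7]
ROT     -> [-8, 1, 7, 40]
SWAP    -> [-8, 1, 40, 7]

[-8, 1, 40, 7]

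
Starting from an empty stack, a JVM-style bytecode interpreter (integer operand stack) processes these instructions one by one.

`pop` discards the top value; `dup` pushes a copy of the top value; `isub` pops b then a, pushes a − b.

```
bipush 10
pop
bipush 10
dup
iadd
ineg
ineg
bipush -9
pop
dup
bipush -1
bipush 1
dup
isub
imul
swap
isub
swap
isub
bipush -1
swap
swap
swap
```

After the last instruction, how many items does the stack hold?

bipush 10 -> 10
pop       -> (empty)
bipush 10 -> 10
dup       -> 10 10
iadd      -> 20
ineg      -> -20
ineg      -> 20
bipush -9 -> 20 -9
pop       -> 20
dup       -> 20 20
bipush -1 -> 20 20 -1
bipush 1  -> 20 20 -1 1
dup       -> 20 20 -1 1 1
isub      -> 20 20 -1 0
imul      -> 20 20 0
swap      -> 20 0 20
isub      -> 20 -20
swap      -> -20 20
isub      -> -40
bipush -1 -> -40 -1
swap      -> -1 -40
swap      -> -40 -1
swap      -> -1 -40

2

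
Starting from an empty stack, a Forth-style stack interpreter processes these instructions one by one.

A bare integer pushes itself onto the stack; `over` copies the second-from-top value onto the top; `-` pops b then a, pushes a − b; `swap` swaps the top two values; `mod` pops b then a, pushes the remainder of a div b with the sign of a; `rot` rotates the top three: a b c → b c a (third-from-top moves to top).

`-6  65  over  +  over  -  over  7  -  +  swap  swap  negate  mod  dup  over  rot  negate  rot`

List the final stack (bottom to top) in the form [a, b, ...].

-6     : -6
65     : -6 65
over   : -6 65 -6
+      : -6 59
over   : -6 59 -6
-      : -6 65
over   : -6 65 -6
7      : -6 65 -6 7
-      : -6 65 -13
+      : -6 52
swap   : 52 -6
swap   : -6 52
negate : -6 -52
mod    : -6
dup    : -6 -6
over   : -6 -6 -6
rot    : -6 -6 -6
negate : -6 -6 6
rot    : -6 6 -6

[-6, 6, -6]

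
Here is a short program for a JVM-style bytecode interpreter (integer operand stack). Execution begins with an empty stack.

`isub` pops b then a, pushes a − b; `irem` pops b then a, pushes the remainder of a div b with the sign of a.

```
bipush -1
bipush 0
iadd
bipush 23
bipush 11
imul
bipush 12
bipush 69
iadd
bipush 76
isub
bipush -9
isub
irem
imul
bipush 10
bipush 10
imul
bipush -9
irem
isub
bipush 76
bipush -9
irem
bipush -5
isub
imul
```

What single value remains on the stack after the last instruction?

bipush -1 : [-1]
bipush 0  : [-1, 0]
iadd      : [-1]
bipush 23 : [-1, 23]
bipush 11 : [-1, 23, 11]
imul      : [-1, 253]
bipush 12 : [-1, 253, 12]
bipush 69 : [-1, 253, 12, 69]
iadd      : [-1, 253, 81]
bipush 76 : [-1, 253, 81, 76]
isub      : [-1, 253, 5]
bipush -9 : [-1, 253, 5, -9]
isub      : [-1, 253, 14]
irem      : [-1, 1]
imul      : [-1]
bipush 10 : [-1, 10]
bipush 10 : [-1, 10, 10]
imul      : [-1, 100]
bipush -9 : [-1, 100, -9]
irem      : [-1, 1]
isub      : [-2]
bipush 76 : [-2, 76]
bipush -9 : [-2, 76, -9]
irem      : [-2, 4]
bipush -5 : [-2, 4, -5]
isub      : [-2, 9]
imul      : [-18]

-18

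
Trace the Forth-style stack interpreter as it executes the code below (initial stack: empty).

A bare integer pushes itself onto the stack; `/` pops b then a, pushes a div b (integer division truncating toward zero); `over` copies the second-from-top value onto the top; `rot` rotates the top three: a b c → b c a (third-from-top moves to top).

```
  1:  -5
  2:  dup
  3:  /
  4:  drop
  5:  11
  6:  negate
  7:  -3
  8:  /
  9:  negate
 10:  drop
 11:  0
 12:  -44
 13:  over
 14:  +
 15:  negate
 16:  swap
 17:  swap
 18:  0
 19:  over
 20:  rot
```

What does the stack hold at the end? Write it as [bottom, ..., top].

[0, 0, 44, 44]

-5     → [-5]
dup    → [-5, -5]
/      → [1]
drop   → []
11     → [11]
negate → [-11]
-3     → [-11, -3]
/      → [3]
negate → [-3]
drop   → []
0      → [0]
-44    → [0, -44]
over   → [0, -44, 0]
+      → [0, -44]
negate → [0, 44]
swap   → [44, 0]
swap   → [0, 44]
0      → [0, 44, 0]
over   → [0, 44, 0, 44]
rot    → [0, 0, 44, 44]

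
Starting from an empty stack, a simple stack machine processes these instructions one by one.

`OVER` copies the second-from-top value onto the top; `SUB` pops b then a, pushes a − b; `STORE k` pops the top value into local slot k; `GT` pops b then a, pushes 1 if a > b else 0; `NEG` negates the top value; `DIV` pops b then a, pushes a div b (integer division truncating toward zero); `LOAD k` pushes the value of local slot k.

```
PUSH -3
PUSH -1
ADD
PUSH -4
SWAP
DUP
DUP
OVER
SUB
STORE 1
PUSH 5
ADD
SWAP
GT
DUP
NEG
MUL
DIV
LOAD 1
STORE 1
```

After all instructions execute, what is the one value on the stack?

PUSH -3 : -3
PUSH -1 : -3 -1
ADD     : -4
PUSH -4 : -4 -4
SWAP    : -4 -4
DUP     : -4 -4 -4
DUP     : -4 -4 -4 -4
OVER    : -4 -4 -4 -4 -4
SUB     : -4 -4 -4 0
STORE 1 : -4 -4 -4
PUSH 5  : -4 -4 -4 5
ADD     : -4 -4 1
SWAP    : -4 1 -4
GT      : -4 1
DUP     : -4 1 1
NEG     : -4 1 -1
MUL     : -4 -1
DIV     : 4
LOAD 1  : 4 0
STORE 1 : 4

4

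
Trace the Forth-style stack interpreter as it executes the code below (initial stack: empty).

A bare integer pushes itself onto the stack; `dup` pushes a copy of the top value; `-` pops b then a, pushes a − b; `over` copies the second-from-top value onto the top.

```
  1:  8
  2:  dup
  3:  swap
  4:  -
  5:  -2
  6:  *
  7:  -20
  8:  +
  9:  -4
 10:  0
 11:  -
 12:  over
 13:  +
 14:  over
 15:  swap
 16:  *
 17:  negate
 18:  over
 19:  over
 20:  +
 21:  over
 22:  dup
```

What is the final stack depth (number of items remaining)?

8       8
dup     8 8
swap    8 8
-       0
-2      0 -2
*       0
-20     0 -20
+       -20
-4      -20 -4
0       -20 -4 0
-       -20 -4
over    -20 -4 -20
+       -20 -24
over    -20 -24 -20
swap    -20 -20 -24
*       -20 480
negate  -20 -480
over    -20 -480 -20
over    -20 -480 -20 -480
+       -20 -480 -500
over    -20 -480 -500 -480
dup     -20 -480 -500 -480 -480

5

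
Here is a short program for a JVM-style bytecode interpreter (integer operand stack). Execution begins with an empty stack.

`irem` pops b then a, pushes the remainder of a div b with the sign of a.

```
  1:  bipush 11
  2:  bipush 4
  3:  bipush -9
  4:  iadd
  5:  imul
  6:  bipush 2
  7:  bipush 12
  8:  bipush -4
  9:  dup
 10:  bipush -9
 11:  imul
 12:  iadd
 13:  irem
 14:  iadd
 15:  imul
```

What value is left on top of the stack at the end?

-770

bipush 11 : [11]
bipush 4  : [11, 4]
bipush -9 : [11, 4, -9]
iadd      : [11, -5]
imul      : [-55]
bipush 2  : [-55, 2]
bipush 12 : [-55, 2, 12]
bipush -4 : [-55, 2, 12, -4]
dup       : [-55, 2, 12, -4, -4]
bipush -9 : [-55, 2, 12, -4, -4, -9]
imul      : [-55, 2, 12, -4, 36]
iadd      : [-55, 2, 12, 32]
irem      : [-55, 2, 12]
iadd      : [-55, 14]
imul      : [-770]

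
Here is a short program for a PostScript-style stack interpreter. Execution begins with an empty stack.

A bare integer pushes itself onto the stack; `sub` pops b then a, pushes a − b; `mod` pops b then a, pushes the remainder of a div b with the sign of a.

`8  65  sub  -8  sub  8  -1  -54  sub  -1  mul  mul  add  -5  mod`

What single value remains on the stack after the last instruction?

-3

8    8
65   8 65
sub  -57
-8   -57 -8
sub  -49
8    -49 8
-1   -49 8 -1
-54  -49 8 -1 -54
sub  -49 8 53
-1   -49 8 53 -1
mul  -49 8 -53
mul  -49 -424
add  -473
-5   -473 -5
mod  -3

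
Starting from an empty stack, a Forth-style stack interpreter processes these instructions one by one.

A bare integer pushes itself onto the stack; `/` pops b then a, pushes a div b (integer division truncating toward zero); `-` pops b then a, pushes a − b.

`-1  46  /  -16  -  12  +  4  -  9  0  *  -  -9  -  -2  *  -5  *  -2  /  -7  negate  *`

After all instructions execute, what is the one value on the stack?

-1155

-1     -> -1
46     -> -1 46
/      -> 0
-16    -> 0 -16
-      -> 16
12     -> 16 12
+      -> 28
4      -> 28 4
-      -> 24
9      -> 24 9
0      -> 24 9 0
*      -> 24 0
-      -> 24
-9     -> 24 -9
-      -> 33
-2     -> 33 -2
*      -> -66
-5     -> -66 -5
*      -> 330
-2     -> 330 -2
/      -> -165
-7     -> -165 -7
negate -> -165 7
*      -> -1155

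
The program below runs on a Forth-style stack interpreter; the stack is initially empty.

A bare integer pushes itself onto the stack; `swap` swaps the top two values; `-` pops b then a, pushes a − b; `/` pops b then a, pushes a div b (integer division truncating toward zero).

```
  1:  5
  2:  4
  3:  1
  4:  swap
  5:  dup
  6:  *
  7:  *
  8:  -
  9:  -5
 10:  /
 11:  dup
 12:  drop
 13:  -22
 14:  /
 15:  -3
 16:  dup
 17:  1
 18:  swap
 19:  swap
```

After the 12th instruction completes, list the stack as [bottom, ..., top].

[2]

5    -> 5
4    -> 5 4
1    -> 5 4 1
swap -> 5 1 4
dup  -> 5 1 4 4
*    -> 5 1 16
*    -> 5 16
-    -> -11
-5   -> -11 -5
/    -> 2
dup  -> 2 2
drop -> 2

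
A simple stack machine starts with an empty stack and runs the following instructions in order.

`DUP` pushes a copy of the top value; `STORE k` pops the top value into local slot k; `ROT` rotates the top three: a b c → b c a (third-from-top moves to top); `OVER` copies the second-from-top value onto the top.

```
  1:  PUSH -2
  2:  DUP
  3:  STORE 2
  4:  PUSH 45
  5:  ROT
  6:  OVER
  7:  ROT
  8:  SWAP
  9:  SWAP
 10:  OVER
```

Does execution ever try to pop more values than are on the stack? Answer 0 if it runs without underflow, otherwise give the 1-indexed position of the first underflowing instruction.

PUSH -2 → [-2]
DUP     → [-2, -2]
STORE 2 → [-2]
PUSH 45 → [-2, 45]
ROT  — needs 3 operands, stack has 2 → underflow

5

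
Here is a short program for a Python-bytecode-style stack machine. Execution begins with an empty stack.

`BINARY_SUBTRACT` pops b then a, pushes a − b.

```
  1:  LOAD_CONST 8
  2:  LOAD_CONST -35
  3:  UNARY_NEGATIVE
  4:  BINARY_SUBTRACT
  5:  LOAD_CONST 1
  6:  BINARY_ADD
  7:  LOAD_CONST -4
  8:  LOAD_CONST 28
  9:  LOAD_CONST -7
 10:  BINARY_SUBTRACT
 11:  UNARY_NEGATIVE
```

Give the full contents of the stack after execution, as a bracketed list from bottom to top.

[-26, -4, -35]

LOAD_CONST 8    : [8]
LOAD_CONST -35  : [8, -35]
UNARY_NEGATIVE  : [8, 35]
BINARY_SUBTRACT : [-27]
LOAD_CONST 1    : [-27, 1]
BINARY_ADD      : [-26]
LOAD_CONST -4   : [-26, -4]
LOAD_CONST 28   : [-26, -4, 28]
LOAD_CONST -7   : [-26, -4, 28, -7]
BINARY_SUBTRACT : [-26, -4, 35]
UNARY_NEGATIVE  : [-26, -4, -35]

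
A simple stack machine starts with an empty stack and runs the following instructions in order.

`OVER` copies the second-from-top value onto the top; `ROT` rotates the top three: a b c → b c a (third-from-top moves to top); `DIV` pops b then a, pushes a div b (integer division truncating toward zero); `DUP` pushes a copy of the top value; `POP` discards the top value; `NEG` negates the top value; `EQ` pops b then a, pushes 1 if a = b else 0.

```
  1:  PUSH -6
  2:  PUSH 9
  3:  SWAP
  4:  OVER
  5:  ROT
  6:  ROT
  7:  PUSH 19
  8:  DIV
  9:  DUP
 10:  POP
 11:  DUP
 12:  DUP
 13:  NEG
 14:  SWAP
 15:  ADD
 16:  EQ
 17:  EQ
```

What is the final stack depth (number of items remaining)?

PUSH -6  [-6]
PUSH 9   [-6, 9]
SWAP     [9, -6]
OVER     [9, -6, 9]
ROT      [-6, 9, 9]
ROT      [9, 9, -6]
PUSH 19  [9, 9, -6, 19]
DIV      [9, 9, 0]
DUP      [9, 9, 0, 0]
POP      [9, 9, 0]
DUP      [9, 9, 0, 0]
DUP      [9, 9, 0, 0, 0]
NEG      [9, 9, 0, 0, 0]
SWAP     [9, 9, 0, 0, 0]
ADD      [9, 9, 0, 0]
EQ       [9, 9, 1]
EQ       [9, 0]

2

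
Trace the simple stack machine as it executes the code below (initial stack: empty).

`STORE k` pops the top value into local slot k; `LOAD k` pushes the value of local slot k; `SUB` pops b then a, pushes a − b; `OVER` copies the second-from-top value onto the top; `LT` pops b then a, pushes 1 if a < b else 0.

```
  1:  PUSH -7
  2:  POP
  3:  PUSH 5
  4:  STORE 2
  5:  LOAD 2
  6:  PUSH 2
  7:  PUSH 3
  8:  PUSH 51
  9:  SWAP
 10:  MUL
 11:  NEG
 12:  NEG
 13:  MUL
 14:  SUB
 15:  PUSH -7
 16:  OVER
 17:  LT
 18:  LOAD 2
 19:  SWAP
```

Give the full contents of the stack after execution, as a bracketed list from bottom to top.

PUSH -7 → [-7]
POP     → []
PUSH 5  → [5]
STORE 2 → []
LOAD 2  → [5]
PUSH 2  → [5, 2]
PUSH 3  → [5, 2, 3]
PUSH 51 → [5, 2, 3, 51]
SWAP    → [5, 2, 51, 3]
MUL     → [5, 2, 153]
NEG     → [5, 2, -153]
NEG     → [5, 2, 153]
MUL     → [5, 306]
SUB     → [-301]
PUSH -7 → [-301, -7]
OVER    → [-301, -7, -301]
LT      → [-301, 0]
LOAD 2  → [-301, 0, 5]
SWAP    → [-301, 5, 0]

[-301, 5, 0]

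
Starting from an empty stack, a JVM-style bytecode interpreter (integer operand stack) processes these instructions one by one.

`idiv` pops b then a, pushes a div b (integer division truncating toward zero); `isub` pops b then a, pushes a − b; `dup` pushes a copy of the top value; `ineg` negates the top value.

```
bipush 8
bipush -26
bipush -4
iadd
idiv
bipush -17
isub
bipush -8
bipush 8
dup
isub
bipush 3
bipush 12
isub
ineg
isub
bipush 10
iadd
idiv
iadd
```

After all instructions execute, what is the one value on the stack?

bipush 8   : 8
bipush -26 : 8 -26
bipush -4  : 8 -26 -4
iadd       : 8 -30
idiv       : 0
bipush -17 : 0 -17
isub       : 17
bipush -8  : 17 -8
bipush 8   : 17 -8 8
dup        : 17 -8 8 8
isub       : 17 -8 0
bipush 3   : 17 -8 0 3
bipush 12  : 17 -8 0 3 12
isub       : 17 -8 0 -9
ineg       : 17 -8 0 9
isub       : 17 -8 -9
bipush 10  : 17 -8 -9 10
iadd       : 17 -8 1
idiv       : 17 -8
iadd       : 9

9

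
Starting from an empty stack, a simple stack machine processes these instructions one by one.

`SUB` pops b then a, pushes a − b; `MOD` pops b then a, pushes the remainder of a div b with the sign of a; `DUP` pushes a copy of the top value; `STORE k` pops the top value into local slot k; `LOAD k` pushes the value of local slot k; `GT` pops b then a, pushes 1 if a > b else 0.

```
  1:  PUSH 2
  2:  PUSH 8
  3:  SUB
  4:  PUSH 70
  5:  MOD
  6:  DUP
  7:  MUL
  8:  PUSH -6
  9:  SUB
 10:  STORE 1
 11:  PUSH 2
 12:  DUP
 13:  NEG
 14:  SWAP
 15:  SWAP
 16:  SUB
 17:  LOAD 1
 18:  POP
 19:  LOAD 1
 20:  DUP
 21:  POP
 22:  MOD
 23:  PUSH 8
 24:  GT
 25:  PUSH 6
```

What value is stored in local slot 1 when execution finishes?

PUSH 2   2
PUSH 8   2 8
SUB      -6
PUSH 70  -6 70
MOD      -6
DUP      -6 -6
MUL      36
PUSH -6  36 -6
SUB      42
STORE 1  (empty)
PUSH 2   2
DUP      2 2
NEG      2 -2
SWAP     -2 2
SWAP     2 -2
SUB      4
LOAD 1   4 42
POP      4
LOAD 1   4 42
DUP      4 42 42
POP      4 42
MOD      4
PUSH 8   4 8
GT       0
PUSH 6   0 6

42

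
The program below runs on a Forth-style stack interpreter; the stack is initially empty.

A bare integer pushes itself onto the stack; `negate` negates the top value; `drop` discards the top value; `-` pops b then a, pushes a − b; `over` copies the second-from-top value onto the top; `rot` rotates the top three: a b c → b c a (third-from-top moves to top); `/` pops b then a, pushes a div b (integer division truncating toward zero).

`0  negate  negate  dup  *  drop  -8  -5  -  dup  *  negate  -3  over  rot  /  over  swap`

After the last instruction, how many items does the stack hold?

3

0      -> [0]
negate -> [0]
negate -> [0]
dup    -> [0, 0]
*      -> [0]
drop   -> []
-8     -> [-8]
-5     -> [-8, -5]
-      -> [-3]
dup    -> [-3, -3]
*      -> [9]
negate -> [-9]
-3     -> [-9, -3]
over   -> [-9, -3, -9]
rot    -> [-3, -9, -9]
/      -> [-3, 1]
over   -> [-3, 1, -3]
swap   -> [-3, -3, 1]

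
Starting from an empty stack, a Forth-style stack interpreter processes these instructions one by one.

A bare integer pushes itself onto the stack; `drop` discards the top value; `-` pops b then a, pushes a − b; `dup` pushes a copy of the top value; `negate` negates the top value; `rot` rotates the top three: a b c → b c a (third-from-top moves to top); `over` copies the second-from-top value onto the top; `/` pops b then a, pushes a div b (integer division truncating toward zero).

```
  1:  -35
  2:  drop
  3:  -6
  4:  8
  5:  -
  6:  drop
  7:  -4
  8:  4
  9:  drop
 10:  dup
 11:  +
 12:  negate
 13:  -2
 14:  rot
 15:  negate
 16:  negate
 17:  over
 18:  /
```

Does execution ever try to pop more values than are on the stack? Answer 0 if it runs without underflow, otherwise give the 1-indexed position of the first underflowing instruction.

-35    : -35
drop   : (empty)
-6     : -6
8      : -6 8
-      : -14
drop   : (empty)
-4     : -4
4      : -4 4
drop   : -4
dup    : -4 -4
+      : -8
negate : 8
-2     : 8 -2
rot  — needs 3 operands, stack has 2 → underflow

14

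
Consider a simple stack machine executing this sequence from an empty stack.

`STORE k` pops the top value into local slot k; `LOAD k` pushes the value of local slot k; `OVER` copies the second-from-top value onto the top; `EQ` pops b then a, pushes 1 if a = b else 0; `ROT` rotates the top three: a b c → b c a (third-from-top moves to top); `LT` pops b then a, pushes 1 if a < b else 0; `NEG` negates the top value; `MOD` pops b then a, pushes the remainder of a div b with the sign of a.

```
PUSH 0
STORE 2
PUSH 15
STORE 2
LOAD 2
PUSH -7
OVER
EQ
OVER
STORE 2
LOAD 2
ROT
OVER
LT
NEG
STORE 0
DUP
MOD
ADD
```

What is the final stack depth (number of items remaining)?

1

PUSH 0  → 0
STORE 2 → (empty)
PUSH 15 → 15
STORE 2 → (empty)
LOAD 2  → 15
PUSH -7 → 15 -7
OVER    → 15 -7 15
EQ      → 15 0
OVER    → 15 0 15
STORE 2 → 15 0
LOAD 2  → 15 0 15
ROT     → 0 15 15
OVER    → 0 15 15 15
LT      → 0 15 0
NEG     → 0 15 0
STORE 0 → 0 15
DUP     → 0 15 15
MOD     → 0 0
ADD     → 0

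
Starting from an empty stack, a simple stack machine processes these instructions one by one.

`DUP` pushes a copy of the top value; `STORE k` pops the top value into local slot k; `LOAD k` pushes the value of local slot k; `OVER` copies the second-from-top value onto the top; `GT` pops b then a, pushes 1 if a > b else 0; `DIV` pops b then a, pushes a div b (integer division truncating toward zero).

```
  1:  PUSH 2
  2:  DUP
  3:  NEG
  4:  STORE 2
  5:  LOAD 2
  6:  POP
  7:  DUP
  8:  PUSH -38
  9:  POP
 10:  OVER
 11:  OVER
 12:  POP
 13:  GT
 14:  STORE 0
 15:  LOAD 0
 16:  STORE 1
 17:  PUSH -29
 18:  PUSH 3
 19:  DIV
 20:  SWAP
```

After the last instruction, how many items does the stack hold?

2

PUSH 2    [2]
DUP       [2, 2]
NEG       [2, -2]
STORE 2   [2]
LOAD 2    [2, -2]
POP       [2]
DUP       [2, 2]
PUSH -38  [2, 2, -38]
POP       [2, 2]
OVER      [2, 2, 2]
OVER      [2, 2, 2, 2]
POP       [2, 2, 2]
GT        [2, 0]
STORE 0   [2]
LOAD 0    [2, 0]
STORE 1   [2]
PUSH -29  [2, -29]
PUSH 3    [2, -29, 3]
DIV       [2, -9]
SWAP      [-9, 2]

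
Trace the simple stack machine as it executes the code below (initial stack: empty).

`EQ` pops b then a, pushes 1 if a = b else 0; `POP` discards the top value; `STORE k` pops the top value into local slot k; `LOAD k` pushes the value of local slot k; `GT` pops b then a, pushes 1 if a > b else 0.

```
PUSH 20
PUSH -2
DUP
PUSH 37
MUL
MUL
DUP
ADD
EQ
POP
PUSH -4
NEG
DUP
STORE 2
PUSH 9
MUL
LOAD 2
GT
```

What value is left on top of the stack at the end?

PUSH 20  [20]
PUSH -2  [20, -2]
DUP      [20, -2, -2]
PUSH 37  [20, -2, -2, 37]
MUL      [20, -2, -74]
MUL      [20, 148]
DUP      [20, 148, 148]
ADD      [20, 296]
EQ       [0]
POP      []
PUSH -4  [-4]
NEG      [4]
DUP      [4, 4]
STORE 2  [4]
PUSH 9   [4, 9]
MUL      [36]
LOAD 2   [36, 4]
GT       [1]

1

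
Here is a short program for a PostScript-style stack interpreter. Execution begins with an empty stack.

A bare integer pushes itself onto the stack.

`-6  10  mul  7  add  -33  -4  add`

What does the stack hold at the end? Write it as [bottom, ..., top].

-6   -6
10   -6 10
mul  -60
7    -60 7
add  -53
-33  -53 -33
-4   -53 -33 -4
add  -53 -37

[-53, -37]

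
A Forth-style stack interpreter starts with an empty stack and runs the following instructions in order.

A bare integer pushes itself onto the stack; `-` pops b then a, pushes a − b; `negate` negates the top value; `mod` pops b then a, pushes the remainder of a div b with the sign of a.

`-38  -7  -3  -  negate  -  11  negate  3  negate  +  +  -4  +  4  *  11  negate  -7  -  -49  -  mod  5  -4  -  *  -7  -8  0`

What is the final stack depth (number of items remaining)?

4

-38    → [-38]
-7     → [-38, -7]
-3     → [-38, -7, -3]
-      → [-38, -4]
negate → [-38, 4]
-      → [-42]
11     → [-42, 11]
negate → [-42, -11]
3      → [-42, -11, 3]
negate → [-42, -11, -3]
+      → [-42, -14]
+      → [-56]
-4     → [-56, -4]
+      → [-60]
4      → [-60, 4]
*      → [-240]
11     → [-240, 11]
negate → [-240, -11]
-7     → [-240, -11, -7]
-      → [-240, -4]
-49    → [-240, -4, -49]
-      → [-240, 45]
mod    → [-15]
5      → [-15, 5]
-4     → [-15, 5, -4]
-      → [-15, 9]
*      → [-135]
-7     → [-135, -7]
-8     → [-135, -7, -8]
0      → [-135, -7, -8, 0]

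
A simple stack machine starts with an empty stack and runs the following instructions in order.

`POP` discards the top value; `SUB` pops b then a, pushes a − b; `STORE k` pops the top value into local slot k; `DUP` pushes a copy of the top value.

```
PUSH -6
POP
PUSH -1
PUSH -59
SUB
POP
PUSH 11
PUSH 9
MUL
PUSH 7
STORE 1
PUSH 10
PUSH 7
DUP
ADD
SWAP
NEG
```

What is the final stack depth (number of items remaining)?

3

PUSH -6  : [-6]
POP      : []
PUSH -1  : [-1]
PUSH -59 : [-1, -59]
SUB      : [58]
POP      : []
PUSH 11  : [11]
PUSH 9   : [11, 9]
MUL      : [99]
PUSH 7   : [99, 7]
STORE 1  : [99]
PUSH 10  : [99, 10]
PUSH 7   : [99, 10, 7]
DUP      : [99, 10, 7, 7]
ADD      : [99, 10, 14]
SWAP     : [99, 14, 10]
NEG      : [99, 14, -10]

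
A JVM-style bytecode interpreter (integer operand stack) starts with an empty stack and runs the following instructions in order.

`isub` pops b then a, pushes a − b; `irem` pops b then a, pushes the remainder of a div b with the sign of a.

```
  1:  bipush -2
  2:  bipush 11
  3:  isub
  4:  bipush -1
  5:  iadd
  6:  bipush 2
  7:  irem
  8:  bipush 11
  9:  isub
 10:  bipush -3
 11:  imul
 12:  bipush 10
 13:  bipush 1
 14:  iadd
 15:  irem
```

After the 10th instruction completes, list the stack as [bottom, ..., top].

[-11, -3]

bipush -2 → [-2]
bipush 11 → [-2, 11]
isub      → [-13]
bipush -1 → [-13, -1]
iadd      → [-14]
bipush 2  → [-14, 2]
irem      → [0]
bipush 11 → [0, 11]
isub      → [-11]
bipush -3 → [-11, -3]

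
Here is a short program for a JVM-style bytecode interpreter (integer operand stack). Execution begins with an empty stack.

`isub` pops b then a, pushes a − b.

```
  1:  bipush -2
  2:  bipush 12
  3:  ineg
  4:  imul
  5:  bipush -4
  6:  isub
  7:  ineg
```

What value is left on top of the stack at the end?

-28

bipush -2  -2
bipush 12  -2 12
ineg       -2 -12
imul       24
bipush -4  24 -4
isub       28
ineg       -28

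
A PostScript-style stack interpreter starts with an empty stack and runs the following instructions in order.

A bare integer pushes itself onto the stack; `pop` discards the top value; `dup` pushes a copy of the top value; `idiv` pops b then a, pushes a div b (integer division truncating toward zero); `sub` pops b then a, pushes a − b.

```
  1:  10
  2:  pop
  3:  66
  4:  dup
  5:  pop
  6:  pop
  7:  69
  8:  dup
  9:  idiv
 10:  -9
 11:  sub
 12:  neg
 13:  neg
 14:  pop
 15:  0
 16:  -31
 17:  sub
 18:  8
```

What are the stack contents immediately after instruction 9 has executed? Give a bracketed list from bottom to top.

10   -> [10]
pop  -> []
66   -> [66]
dup  -> [66, 66]
pop  -> [66]
pop  -> []
69   -> [69]
dup  -> [69, 69]
idiv -> [1]

[1]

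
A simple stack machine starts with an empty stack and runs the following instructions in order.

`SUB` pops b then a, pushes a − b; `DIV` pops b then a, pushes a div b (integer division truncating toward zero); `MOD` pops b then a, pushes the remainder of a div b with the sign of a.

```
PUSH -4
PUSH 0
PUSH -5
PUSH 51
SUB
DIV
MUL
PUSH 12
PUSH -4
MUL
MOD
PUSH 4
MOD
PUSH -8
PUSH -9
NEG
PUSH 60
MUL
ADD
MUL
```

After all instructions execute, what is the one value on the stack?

PUSH -4  [-4]
PUSH 0   [-4, 0]
PUSH -5  [-4, 0, -5]
PUSH 51  [-4, 0, -5, 51]
SUB      [-4, 0, -56]
DIV      [-4, 0]
MUL      [0]
PUSH 12  [0, 12]
PUSH -4  [0, 12, -4]
MUL      [0, -48]
MOD      [0]
PUSH 4   [0, 4]
MOD      [0]
PUSH -8  [0, -8]
PUSH -9  [0, -8, -9]
NEG      [0, -8, 9]
PUSH 60  [0, -8, 9, 60]
MUL      [0, -8, 540]
ADD      [0, 532]
MUL      [0]

0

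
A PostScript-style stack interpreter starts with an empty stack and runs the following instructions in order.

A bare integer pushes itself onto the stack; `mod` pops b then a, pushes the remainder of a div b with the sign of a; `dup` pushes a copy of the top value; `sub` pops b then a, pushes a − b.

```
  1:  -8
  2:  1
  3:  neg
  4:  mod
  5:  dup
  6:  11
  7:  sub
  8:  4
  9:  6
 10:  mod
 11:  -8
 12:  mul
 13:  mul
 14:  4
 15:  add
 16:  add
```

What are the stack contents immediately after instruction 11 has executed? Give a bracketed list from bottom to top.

[0, -11, 4, -8]

-8  -> -8
1   -> -8 1
neg -> -8 -1
mod -> 0
dup -> 0 0
11  -> 0 0 11
sub -> 0 -11
4   -> 0 -11 4
6   -> 0 -11 4 6
mod -> 0 -11 4
-8  -> 0 -11 4 -8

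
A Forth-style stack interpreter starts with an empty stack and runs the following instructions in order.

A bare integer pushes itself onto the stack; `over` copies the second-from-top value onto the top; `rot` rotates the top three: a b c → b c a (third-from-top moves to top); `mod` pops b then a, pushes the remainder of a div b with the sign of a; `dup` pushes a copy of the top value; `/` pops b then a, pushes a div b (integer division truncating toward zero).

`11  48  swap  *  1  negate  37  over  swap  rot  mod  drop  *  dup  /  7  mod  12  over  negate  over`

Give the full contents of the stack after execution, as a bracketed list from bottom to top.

[1, 12, -1, 12]

11      [11]
48      [11, 48]
swap    [48, 11]
*       [528]
1       [528, 1]
negate  [528, -1]
37      [528, -1, 37]
over    [528, -1, 37, -1]
swap    [528, -1, -1, 37]
rot     [528, -1, 37, -1]
mod     [528, -1, 0]
drop    [528, -1]
*       [-528]
dup     [-528, -528]
/       [1]
7       [1, 7]
mod     [1]
12      [1, 12]
over    [1, 12, 1]
negate  [1, 12, -1]
over    [1, 12, -1, 12]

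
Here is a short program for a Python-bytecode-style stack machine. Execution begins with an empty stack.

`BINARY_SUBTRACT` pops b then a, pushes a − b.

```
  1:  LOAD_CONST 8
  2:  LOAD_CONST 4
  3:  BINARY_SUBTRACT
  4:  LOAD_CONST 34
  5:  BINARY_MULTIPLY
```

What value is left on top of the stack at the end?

136

LOAD_CONST 8    -> [8]
LOAD_CONST 4    -> [8, 4]
BINARY_SUBTRACT -> [4]
LOAD_CONST 34   -> [4, 34]
BINARY_MULTIPLY -> [136]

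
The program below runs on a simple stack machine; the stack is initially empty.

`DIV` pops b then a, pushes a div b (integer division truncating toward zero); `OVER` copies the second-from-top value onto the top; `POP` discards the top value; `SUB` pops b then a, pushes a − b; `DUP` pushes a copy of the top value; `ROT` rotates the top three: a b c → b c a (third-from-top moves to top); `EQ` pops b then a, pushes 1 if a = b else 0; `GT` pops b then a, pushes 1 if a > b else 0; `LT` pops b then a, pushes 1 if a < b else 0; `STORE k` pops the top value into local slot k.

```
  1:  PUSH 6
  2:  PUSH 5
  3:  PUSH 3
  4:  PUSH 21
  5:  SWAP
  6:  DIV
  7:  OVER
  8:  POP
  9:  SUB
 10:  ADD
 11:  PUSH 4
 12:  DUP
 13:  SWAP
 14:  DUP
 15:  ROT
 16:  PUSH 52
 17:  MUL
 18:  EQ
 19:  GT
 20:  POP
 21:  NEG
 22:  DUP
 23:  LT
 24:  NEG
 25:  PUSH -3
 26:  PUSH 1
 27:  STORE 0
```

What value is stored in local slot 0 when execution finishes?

1

PUSH 6  → 6
PUSH 5  → 6 5
PUSH 3  → 6 5 3
PUSH 21 → 6 5 3 21
SWAP    → 6 5 21 3
DIV     → 6 5 7
OVER    → 6 5 7 5
POP     → 6 5 7
SUB     → 6 -2
ADD     → 4
PUSH 4  → 4 4
DUP     → 4 4 4
SWAP    → 4 4 4
DUP     → 4 4 4 4
ROT     → 4 4 4 4
PUSH 52 → 4 4 4 4 52
MUL     → 4 4 4 208
EQ      → 4 4 0
GT      → 4 1
POP     → 4
NEG     → -4
DUP     → -4 -4
LT      → 0
NEG     → 0
PUSH -3 → 0 -3
PUSH 1  → 0 -3 1
STORE 0 → 0 -3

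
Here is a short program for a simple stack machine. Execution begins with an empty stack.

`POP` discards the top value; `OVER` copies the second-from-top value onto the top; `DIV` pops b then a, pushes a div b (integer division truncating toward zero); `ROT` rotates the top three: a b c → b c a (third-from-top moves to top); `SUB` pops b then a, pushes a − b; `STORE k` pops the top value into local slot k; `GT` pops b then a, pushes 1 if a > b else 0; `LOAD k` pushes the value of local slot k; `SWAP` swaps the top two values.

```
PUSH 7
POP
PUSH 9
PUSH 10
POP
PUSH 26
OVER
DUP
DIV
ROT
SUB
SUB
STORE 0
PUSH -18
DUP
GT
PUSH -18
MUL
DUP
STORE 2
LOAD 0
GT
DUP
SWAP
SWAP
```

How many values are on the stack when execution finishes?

PUSH 7   → 7
POP      → (empty)
PUSH 9   → 9
PUSH 10  → 9 10
POP      → 9
PUSH 26  → 9 26
OVER     → 9 26 9
DUP      → 9 26 9 9
DIV      → 9 26 1
ROT      → 26 1 9
SUB      → 26 -8
SUB      → 34
STORE 0  → (empty)
PUSH -18 → -18
DUP      → -18 -18
GT       → 0
PUSH -18 → 0 -18
MUL      → 0
DUP      → 0 0
STORE 2  → 0
LOAD 0   → 0 34
GT       → 0
DUP      → 0 0
SWAP     → 0 0
SWAP     → 0 0

2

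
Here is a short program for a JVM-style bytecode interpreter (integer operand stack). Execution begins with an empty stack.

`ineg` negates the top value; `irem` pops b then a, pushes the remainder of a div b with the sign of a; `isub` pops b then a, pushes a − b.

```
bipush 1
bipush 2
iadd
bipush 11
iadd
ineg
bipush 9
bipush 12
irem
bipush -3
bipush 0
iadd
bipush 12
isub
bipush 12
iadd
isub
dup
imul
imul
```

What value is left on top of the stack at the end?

bipush 1   1
bipush 2   1 2
iadd       3
bipush 11  3 11
iadd       14
ineg       -14
bipush 9   -14 9
bipush 12  -14 9 12
irem       -14 9
bipush -3  -14 9 -3
bipush 0   -14 9 -3 0
iadd       -14 9 -3
bipush 12  -14 9 -3 12
isub       -14 9 -15
bipush 12  -14 9 -15 12
iadd       -14 9 -3
isub       -14 12
dup        -14 12 12
imul       -14 144
imul       -2016

-2016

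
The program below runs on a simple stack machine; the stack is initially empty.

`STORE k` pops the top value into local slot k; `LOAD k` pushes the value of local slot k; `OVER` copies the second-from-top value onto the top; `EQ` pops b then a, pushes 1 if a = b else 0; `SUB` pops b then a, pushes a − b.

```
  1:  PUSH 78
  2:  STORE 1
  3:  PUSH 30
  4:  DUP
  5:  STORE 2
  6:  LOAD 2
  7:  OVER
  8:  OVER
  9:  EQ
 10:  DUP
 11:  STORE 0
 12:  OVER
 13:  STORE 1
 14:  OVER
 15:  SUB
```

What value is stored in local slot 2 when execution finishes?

PUSH 78 -> 78
STORE 1 -> (empty)
PUSH 30 -> 30
DUP     -> 30 30
STORE 2 -> 30
LOAD 2  -> 30 30
OVER    -> 30 30 30
OVER    -> 30 30 30 30
EQ      -> 30 30 1
DUP     -> 30 30 1 1
STORE 0 -> 30 30 1
OVER    -> 30 30 1 30
STORE 1 -> 30 30 1
OVER    -> 30 30 1 30
SUB     -> 30 30 -29

30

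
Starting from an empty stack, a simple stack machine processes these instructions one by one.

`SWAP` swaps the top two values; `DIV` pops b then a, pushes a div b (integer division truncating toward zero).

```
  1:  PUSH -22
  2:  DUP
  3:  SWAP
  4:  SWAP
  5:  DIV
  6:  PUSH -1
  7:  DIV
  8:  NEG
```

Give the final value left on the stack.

PUSH -22  [-22]
DUP       [-22, -22]
SWAP      [-22, -22]
SWAP      [-22, -22]
DIV       [1]
PUSH -1   [1, -1]
DIV       [-1]
NEG       [1]

1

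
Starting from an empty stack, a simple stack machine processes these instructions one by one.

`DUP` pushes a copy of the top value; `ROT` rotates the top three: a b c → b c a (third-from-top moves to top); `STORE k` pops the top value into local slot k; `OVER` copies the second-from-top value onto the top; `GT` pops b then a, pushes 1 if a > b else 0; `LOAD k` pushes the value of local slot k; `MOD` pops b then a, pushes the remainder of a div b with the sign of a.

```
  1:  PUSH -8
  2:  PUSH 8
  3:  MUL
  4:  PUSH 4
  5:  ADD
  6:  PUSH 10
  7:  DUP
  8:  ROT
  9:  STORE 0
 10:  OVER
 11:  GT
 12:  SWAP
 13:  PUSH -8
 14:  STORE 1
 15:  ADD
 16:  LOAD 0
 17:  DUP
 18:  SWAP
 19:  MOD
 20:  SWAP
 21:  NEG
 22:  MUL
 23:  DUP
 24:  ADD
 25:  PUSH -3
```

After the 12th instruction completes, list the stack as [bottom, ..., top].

[0, 10]

PUSH -8 → -8
PUSH 8  → -8 8
MUL     → -64
PUSH 4  → -64 4
ADD     → -60
PUSH 10 → -60 10
DUP     → -60 10 10
ROT     → 10 10 -60
STORE 0 → 10 10
OVER    → 10 10 10
GT      → 10 0
SWAP    → 0 10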